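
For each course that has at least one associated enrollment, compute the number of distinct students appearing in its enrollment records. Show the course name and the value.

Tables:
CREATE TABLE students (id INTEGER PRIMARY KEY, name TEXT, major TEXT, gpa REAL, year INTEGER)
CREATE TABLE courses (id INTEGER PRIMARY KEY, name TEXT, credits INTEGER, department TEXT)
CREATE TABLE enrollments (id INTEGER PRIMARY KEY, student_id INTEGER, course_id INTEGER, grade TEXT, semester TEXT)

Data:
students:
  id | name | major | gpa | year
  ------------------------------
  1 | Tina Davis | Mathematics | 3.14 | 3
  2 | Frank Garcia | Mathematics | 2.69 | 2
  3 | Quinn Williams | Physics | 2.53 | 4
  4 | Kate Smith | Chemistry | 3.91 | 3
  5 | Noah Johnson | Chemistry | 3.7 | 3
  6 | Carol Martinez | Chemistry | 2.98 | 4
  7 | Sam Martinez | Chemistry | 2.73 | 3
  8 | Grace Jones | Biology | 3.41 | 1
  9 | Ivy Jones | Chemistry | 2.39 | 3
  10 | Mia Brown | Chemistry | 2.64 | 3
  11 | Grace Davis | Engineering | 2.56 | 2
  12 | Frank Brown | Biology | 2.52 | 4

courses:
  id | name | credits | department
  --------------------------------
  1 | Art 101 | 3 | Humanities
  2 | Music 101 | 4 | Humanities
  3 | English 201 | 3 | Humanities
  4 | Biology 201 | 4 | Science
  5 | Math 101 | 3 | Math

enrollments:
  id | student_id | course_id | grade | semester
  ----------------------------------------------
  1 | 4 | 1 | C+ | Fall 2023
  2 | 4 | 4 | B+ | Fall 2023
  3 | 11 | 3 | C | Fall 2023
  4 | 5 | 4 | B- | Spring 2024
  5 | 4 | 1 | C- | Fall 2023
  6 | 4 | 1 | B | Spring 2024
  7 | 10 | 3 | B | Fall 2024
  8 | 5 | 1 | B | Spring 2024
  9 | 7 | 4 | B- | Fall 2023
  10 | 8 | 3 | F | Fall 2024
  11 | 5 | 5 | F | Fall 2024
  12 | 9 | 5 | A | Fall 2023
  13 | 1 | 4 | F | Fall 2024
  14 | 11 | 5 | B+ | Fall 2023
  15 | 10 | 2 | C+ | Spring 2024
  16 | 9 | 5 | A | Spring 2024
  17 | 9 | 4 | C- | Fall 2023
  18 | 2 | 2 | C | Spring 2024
SELECT p.name, COUNT(DISTINCT c.student_id) AS distinct_student_count FROM enrollments c JOIN courses p ON c.course_id = p.id GROUP BY p.id, p.name

Execution result:
name | distinct_student_count
Art 101 | 2
Music 101 | 2
English 201 | 3
Biology 201 | 5
Math 101 | 3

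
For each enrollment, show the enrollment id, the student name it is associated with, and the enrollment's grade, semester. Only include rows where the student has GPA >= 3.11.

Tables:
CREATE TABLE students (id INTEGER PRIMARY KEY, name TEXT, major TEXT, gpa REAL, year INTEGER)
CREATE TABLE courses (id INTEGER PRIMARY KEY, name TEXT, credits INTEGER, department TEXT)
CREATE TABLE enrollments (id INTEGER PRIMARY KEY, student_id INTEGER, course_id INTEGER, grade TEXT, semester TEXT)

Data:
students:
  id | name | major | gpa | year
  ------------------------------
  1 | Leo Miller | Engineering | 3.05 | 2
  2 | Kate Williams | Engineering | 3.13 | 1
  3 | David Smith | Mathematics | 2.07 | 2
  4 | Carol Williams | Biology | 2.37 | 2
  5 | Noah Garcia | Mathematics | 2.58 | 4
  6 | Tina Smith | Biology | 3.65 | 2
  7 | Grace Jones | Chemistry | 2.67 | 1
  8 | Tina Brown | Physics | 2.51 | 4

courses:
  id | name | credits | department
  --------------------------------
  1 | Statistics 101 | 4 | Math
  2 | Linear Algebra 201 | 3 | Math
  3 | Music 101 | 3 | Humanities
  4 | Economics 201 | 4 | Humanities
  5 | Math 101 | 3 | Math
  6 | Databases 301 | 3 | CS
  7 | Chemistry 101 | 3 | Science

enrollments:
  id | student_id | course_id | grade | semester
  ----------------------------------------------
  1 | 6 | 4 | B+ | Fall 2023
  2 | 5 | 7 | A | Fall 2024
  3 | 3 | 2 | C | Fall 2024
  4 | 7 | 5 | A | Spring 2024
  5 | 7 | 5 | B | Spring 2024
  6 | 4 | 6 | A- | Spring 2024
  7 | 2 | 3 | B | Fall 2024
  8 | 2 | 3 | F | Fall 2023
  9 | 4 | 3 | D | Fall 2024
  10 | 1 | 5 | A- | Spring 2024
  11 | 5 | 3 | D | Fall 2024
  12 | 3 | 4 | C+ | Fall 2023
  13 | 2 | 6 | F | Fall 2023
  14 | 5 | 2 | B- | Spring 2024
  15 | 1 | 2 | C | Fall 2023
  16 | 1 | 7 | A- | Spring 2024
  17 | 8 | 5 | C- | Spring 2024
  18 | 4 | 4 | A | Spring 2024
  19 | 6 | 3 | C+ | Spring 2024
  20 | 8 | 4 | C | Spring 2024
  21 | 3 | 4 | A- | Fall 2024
SELECT c.id, p.name AS student, c.grade, c.semester FROM enrollments c JOIN students p ON c.student_id = p.id WHERE p.gpa >= 3.11

Execution result:
id | student | grade | semester
1 | Tina Smith | B+ | Fall 2023
7 | Kate Williams | B | Fall 2024
8 | Kate Williams | F | Fall 2023
13 | Kate Williams | F | Fall 2023
19 | Tina Smith | C+ | Spring 2024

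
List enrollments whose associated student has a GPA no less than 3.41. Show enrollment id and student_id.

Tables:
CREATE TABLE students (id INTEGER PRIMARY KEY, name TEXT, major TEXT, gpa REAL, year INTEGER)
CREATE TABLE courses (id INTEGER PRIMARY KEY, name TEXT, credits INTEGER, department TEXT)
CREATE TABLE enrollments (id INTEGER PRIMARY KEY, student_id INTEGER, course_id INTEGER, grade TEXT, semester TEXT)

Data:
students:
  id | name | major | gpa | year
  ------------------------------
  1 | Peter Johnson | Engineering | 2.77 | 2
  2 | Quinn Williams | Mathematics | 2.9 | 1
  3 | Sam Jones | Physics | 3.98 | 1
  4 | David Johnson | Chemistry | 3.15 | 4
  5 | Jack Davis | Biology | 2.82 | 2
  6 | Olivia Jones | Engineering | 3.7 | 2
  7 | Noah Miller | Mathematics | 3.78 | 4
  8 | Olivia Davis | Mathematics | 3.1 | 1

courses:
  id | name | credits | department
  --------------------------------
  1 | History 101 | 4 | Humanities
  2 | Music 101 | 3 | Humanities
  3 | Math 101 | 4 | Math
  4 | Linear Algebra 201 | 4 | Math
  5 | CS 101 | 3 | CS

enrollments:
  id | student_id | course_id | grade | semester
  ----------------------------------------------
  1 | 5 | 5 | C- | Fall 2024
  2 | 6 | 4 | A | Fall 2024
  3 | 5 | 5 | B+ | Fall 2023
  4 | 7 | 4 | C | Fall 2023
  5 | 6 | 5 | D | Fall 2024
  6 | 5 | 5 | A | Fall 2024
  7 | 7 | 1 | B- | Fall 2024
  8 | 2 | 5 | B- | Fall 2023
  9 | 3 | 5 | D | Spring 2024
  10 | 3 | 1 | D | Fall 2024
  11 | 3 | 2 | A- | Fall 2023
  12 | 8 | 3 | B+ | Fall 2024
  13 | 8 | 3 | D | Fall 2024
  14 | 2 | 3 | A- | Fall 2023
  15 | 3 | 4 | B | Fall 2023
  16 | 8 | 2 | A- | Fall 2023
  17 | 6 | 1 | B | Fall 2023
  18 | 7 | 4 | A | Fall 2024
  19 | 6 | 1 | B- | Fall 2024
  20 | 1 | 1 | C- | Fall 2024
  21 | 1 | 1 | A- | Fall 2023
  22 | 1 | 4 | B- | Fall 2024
SELECT id, student_id FROM enrollments WHERE student_id IN (SELECT id FROM students WHERE gpa >= 3.41)

Execution result:
id | student_id
2 | 6
4 | 7
5 | 6
7 | 7
9 | 3
10 | 3
11 | 3
15 | 3
17 | 6
18 | 7
19 | 6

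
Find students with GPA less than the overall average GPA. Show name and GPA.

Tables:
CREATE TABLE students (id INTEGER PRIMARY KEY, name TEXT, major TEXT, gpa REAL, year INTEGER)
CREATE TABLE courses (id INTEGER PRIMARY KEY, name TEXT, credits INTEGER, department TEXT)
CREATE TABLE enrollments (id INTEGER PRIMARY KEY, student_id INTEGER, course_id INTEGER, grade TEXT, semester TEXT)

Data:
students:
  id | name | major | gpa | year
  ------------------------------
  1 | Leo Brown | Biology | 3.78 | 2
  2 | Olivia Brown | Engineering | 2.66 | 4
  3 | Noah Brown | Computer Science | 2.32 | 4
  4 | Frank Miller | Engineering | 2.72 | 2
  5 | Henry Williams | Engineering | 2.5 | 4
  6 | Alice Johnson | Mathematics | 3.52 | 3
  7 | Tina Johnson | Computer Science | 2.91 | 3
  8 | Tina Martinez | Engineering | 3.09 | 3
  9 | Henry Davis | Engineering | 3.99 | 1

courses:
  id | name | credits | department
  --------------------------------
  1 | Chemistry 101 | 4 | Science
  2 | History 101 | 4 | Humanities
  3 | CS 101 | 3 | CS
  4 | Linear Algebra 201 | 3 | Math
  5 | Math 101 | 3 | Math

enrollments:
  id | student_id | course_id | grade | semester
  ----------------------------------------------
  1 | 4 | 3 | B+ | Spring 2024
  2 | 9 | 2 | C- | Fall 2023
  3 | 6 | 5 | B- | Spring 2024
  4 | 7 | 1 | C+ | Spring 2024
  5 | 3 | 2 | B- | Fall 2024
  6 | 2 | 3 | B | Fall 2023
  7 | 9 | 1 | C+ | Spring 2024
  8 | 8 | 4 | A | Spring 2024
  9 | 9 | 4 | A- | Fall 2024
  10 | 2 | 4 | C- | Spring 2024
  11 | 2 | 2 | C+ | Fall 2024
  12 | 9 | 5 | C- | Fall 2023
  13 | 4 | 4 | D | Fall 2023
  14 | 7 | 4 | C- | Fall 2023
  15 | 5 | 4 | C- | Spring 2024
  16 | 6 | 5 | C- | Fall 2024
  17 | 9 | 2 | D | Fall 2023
SELECT name, gpa FROM students WHERE gpa < (SELECT AVG(gpa) FROM students)

Execution result:
name | gpa
Olivia Brown | 2.66
Noah Brown | 2.32
Frank Miller | 2.72
Henry Williams | 2.50
Tina Johnson | 2.91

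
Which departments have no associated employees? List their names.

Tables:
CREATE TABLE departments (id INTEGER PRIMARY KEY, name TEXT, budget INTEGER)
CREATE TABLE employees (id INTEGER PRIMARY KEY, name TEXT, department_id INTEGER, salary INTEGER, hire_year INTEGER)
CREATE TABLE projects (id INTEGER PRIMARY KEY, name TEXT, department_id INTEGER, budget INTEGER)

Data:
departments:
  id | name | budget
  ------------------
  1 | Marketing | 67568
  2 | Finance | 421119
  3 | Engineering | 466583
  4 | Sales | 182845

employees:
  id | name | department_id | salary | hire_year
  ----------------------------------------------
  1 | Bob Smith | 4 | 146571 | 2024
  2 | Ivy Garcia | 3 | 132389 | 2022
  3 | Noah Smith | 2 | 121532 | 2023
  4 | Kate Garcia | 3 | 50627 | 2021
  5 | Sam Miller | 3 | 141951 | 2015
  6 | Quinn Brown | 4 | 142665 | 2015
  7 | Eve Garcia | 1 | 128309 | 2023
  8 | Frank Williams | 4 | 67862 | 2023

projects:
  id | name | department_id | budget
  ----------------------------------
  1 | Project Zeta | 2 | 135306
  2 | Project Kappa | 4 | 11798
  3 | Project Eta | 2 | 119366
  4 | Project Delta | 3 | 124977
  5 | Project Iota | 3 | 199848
SELECT p.name FROM departments p LEFT JOIN employees c ON c.department_id = p.id WHERE c.id IS NULL

Execution result:
(no rows)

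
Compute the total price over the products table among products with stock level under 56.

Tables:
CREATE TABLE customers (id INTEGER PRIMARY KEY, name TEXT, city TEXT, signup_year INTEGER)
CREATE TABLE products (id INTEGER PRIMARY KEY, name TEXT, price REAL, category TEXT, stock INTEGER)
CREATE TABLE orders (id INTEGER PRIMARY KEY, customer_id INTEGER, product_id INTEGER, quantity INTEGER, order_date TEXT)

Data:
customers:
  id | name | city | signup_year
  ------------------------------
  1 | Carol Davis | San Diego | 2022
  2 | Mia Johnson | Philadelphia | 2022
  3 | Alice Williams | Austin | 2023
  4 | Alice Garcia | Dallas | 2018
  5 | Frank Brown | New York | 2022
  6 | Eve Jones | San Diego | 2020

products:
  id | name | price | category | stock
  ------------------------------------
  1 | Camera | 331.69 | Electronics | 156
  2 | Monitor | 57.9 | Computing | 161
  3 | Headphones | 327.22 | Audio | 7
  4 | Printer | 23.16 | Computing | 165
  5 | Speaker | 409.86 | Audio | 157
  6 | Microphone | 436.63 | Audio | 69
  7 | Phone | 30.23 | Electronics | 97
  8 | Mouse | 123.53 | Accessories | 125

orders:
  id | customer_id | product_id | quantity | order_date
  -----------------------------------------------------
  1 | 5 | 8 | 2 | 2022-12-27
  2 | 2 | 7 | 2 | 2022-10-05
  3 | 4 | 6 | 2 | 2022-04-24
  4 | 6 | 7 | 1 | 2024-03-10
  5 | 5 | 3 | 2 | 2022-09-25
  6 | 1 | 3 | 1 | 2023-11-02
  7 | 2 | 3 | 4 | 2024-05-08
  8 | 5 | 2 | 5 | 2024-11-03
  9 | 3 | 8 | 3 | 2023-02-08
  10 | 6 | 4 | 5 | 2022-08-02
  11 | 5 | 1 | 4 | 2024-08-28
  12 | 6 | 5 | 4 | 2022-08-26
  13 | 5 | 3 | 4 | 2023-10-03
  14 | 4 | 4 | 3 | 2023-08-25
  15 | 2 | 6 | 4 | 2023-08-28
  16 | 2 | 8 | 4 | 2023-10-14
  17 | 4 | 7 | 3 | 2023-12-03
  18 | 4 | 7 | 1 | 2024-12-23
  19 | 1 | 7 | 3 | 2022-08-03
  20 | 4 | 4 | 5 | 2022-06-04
SELECT SUM(price) FROM products WHERE stock < 56

Execution result:
327.22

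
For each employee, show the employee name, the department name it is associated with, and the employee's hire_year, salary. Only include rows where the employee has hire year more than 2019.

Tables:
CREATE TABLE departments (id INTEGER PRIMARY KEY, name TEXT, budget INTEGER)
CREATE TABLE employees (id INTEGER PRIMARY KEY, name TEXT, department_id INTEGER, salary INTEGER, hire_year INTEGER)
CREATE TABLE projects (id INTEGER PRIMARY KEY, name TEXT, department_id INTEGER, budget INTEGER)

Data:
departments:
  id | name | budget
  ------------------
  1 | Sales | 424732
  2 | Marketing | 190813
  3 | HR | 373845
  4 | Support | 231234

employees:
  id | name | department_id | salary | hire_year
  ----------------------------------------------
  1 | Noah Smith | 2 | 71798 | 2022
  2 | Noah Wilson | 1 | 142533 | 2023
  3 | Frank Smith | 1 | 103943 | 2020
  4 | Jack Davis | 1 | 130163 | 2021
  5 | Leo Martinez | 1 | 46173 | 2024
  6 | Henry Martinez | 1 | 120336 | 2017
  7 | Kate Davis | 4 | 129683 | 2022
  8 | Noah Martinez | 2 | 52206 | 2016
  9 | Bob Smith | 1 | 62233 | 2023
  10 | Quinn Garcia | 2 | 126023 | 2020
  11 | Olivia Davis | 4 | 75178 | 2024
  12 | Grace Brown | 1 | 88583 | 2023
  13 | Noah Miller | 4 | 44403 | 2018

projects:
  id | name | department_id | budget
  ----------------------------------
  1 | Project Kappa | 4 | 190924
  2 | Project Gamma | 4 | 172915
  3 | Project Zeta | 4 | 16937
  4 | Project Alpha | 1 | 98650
SELECT c.name, p.name AS department, c.hire_year, c.salary FROM employees c JOIN departments p ON c.department_id = p.id WHERE c.hire_year > 2019

Execution result:
name | department | hire_year | salary
Noah Smith | Marketing | 2022 | 71798
Noah Wilson | Sales | 2023 | 142533
Frank Smith | Sales | 2020 | 103943
Jack Davis | Sales | 2021 | 130163
Leo Martinez | Sales | 2024 | 46173
Kate Davis | Support | 2022 | 129683
Bob Smith | Sales | 2023 | 62233
Quinn Garcia | Marketing | 2020 | 126023
Olivia Davis | Support | 2024 | 75178
Grace Brown | Sales | 2023 | 88583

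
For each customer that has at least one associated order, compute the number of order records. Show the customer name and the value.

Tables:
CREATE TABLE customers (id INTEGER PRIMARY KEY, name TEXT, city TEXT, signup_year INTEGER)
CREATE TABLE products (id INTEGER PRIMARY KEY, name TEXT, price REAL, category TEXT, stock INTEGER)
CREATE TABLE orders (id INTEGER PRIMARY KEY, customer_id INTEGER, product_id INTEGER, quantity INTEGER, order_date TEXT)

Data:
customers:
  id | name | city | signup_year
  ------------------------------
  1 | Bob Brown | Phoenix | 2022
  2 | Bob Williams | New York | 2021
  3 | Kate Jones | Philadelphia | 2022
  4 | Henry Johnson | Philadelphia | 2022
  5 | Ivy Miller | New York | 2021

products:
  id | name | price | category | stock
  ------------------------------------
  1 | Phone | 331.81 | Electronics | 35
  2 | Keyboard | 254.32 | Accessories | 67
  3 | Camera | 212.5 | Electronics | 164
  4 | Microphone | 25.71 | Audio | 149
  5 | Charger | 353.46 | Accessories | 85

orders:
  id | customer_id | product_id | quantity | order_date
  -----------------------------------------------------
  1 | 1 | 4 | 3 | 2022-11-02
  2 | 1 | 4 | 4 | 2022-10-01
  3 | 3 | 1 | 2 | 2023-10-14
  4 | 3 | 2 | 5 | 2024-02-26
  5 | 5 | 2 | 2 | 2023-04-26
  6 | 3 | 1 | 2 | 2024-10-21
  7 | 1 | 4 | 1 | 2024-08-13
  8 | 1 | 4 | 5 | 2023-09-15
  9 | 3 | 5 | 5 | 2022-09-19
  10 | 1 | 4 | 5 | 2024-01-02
SELECT p.name, COUNT(*) AS n FROM orders c JOIN customers p ON c.customer_id = p.id GROUP BY p.id, p.name

Execution result:
name | n
Bob Brown | 5
Kate Jones | 4
Ivy Miller | 1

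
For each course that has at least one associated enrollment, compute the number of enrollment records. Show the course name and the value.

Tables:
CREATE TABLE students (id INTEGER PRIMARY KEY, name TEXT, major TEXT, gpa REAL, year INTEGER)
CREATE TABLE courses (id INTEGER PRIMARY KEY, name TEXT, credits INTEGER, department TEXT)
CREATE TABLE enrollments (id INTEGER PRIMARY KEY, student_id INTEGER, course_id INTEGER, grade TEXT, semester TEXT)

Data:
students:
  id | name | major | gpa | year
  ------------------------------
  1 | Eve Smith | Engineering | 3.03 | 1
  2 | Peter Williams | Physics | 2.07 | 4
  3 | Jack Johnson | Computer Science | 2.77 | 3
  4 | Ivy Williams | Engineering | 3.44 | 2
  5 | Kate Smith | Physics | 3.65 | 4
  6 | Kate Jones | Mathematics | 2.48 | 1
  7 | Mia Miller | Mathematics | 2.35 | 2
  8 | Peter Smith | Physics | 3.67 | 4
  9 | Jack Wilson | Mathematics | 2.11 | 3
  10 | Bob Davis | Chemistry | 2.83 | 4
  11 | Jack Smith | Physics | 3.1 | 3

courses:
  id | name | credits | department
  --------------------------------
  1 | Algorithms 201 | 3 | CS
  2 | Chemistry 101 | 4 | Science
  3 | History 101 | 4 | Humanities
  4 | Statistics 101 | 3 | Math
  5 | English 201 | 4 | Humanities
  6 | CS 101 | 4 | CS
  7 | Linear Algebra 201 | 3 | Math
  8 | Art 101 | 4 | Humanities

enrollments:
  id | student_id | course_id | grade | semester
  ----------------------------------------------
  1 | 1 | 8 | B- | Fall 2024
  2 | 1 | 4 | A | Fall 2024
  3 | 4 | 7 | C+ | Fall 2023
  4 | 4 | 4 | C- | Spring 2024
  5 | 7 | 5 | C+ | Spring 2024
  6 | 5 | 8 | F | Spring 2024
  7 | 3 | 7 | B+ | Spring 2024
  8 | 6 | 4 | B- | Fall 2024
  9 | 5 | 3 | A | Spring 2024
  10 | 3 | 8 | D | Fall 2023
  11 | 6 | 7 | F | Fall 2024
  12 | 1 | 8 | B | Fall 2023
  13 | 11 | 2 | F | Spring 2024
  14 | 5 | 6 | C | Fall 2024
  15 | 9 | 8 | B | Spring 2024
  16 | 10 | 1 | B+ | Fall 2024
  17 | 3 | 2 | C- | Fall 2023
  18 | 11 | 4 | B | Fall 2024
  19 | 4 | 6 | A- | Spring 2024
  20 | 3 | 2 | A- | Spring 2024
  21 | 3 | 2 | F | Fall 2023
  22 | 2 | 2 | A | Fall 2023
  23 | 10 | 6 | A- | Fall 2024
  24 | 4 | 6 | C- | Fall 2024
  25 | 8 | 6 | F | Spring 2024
SELECT p.name, COUNT(*) AS n FROM enrollments c JOIN courses p ON c.course_id = p.id GROUP BY p.id, p.name

Execution result:
name | n
Algorithms 201 | 1
Chemistry 101 | 5
History 101 | 1
Statistics 101 | 4
English 201 | 1
CS 101 | 5
Linear Algebra 201 | 3
Art 101 | 5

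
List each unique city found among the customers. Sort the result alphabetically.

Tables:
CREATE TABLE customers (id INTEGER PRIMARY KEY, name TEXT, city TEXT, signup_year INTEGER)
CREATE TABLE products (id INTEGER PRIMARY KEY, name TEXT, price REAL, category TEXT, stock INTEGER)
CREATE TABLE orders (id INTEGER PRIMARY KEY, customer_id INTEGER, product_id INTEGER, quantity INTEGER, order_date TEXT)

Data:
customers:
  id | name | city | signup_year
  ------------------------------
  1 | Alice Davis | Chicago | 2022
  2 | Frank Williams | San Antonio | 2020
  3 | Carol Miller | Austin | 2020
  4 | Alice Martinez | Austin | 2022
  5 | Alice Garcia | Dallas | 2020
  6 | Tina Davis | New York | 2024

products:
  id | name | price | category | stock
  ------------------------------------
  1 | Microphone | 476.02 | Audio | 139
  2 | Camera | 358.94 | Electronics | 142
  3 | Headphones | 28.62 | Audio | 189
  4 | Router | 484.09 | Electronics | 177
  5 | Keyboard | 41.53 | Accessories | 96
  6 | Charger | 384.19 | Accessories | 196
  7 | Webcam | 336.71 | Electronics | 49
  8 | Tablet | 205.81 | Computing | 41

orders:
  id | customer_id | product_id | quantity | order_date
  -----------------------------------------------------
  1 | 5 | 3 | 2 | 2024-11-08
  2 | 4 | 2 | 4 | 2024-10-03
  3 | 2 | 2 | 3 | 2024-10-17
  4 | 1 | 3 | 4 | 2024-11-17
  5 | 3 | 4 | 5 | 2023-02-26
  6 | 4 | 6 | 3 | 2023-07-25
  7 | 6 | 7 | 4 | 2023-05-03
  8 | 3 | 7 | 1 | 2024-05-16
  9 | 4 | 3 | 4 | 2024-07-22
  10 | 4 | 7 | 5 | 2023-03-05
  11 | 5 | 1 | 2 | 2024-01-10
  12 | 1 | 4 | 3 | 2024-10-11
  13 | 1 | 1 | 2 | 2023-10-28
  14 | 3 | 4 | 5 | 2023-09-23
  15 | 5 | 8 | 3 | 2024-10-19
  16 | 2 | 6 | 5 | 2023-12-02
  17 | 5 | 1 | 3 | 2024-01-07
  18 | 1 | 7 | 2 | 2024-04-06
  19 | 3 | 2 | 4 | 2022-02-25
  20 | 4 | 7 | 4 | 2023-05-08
SELECT DISTINCT city FROM customers ORDER BY city

Execution result:
city
Austin
Chicago
Dallas
New York
San Antonio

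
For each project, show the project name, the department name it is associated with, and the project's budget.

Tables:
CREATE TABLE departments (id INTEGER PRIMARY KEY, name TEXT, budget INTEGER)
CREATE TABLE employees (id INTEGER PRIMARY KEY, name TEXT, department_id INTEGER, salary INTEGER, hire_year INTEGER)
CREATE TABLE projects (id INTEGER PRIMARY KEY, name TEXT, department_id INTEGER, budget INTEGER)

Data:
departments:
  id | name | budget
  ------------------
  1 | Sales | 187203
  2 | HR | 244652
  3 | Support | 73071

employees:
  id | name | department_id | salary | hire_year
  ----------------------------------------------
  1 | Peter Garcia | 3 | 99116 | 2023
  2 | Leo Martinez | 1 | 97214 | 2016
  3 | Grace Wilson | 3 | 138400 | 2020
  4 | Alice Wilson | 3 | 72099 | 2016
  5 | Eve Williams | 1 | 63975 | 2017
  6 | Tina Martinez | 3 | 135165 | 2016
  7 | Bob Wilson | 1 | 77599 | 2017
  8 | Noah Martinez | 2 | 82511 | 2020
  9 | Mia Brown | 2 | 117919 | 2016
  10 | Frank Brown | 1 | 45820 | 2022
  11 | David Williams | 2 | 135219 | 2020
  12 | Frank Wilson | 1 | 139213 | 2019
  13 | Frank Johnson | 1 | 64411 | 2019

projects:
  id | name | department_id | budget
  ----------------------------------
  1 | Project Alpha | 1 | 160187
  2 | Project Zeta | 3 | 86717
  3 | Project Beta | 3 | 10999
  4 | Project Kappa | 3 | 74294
SELECT c.name, p.name AS department, c.budget FROM projects c JOIN departments p ON c.department_id = p.id

Execution result:
name | department | budget
Project Alpha | Sales | 160187
Project Zeta | Support | 86717
Project Beta | Support | 10999
Project Kappa | Support | 74294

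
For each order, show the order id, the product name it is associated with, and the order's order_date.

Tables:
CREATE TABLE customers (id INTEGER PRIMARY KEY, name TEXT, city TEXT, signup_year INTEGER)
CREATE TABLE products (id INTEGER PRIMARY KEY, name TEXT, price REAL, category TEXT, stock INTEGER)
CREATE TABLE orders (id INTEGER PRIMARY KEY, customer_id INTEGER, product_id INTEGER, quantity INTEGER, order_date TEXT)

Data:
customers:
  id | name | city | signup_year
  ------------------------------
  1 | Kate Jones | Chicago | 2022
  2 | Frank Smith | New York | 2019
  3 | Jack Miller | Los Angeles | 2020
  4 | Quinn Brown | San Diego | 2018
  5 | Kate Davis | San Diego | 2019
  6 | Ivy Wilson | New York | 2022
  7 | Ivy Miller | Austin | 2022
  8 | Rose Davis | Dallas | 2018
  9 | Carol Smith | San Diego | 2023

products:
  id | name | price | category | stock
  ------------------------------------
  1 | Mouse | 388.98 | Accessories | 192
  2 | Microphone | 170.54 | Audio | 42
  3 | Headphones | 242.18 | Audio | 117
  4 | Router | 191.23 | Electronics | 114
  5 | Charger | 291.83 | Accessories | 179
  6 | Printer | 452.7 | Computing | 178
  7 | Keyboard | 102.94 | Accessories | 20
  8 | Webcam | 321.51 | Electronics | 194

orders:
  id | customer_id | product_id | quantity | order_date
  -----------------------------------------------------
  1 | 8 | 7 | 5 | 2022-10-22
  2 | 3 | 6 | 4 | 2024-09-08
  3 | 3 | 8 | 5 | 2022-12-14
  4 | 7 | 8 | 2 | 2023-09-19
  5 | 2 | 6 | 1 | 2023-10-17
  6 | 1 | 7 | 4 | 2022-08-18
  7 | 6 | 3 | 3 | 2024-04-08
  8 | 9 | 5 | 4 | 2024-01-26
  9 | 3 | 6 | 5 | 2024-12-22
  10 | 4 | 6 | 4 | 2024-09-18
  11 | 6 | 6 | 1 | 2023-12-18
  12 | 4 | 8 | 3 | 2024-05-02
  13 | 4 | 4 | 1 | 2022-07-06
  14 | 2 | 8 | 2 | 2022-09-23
SELECT c.id, p.name AS product, c.order_date FROM orders c JOIN products p ON c.product_id = p.id

Execution result:
id | product | order_date
1 | Keyboard | 2022-10-22
2 | Printer | 2024-09-08
3 | Webcam | 2022-12-14
4 | Webcam | 2023-09-19
5 | Printer | 2023-10-17
6 | Keyboard | 2022-08-18
7 | Headphones | 2024-04-08
8 | Charger | 2024-01-26
9 | Printer | 2024-12-22
10 | Printer | 2024-09-18
11 | Printer | 2023-12-18
12 | Webcam | 2024-05-02
13 | Router | 2022-07-06
14 | Webcam | 2022-09-23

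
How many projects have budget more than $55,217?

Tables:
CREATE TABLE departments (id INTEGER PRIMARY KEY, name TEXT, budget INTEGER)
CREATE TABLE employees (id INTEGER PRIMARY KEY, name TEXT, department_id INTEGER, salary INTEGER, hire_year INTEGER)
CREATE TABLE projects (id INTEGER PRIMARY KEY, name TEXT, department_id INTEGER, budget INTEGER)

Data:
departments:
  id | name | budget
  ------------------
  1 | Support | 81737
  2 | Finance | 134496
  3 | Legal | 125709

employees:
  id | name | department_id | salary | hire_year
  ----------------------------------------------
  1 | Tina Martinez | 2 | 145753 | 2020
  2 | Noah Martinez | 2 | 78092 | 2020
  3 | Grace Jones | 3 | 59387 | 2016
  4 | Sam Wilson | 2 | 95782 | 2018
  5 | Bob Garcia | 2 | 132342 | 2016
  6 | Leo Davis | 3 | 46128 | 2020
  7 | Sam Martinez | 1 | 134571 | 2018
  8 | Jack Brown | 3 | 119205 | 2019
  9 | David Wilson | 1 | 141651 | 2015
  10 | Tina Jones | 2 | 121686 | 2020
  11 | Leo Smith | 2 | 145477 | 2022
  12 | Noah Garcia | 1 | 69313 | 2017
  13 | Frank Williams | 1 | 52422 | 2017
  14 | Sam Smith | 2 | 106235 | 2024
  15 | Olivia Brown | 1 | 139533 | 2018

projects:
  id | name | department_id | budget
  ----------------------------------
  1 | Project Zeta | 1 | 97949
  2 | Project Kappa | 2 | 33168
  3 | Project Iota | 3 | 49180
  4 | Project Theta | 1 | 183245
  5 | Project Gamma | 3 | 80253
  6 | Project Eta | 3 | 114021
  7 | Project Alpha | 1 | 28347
SELECT COUNT(*) FROM projects WHERE budget > 55217

Execution result:
4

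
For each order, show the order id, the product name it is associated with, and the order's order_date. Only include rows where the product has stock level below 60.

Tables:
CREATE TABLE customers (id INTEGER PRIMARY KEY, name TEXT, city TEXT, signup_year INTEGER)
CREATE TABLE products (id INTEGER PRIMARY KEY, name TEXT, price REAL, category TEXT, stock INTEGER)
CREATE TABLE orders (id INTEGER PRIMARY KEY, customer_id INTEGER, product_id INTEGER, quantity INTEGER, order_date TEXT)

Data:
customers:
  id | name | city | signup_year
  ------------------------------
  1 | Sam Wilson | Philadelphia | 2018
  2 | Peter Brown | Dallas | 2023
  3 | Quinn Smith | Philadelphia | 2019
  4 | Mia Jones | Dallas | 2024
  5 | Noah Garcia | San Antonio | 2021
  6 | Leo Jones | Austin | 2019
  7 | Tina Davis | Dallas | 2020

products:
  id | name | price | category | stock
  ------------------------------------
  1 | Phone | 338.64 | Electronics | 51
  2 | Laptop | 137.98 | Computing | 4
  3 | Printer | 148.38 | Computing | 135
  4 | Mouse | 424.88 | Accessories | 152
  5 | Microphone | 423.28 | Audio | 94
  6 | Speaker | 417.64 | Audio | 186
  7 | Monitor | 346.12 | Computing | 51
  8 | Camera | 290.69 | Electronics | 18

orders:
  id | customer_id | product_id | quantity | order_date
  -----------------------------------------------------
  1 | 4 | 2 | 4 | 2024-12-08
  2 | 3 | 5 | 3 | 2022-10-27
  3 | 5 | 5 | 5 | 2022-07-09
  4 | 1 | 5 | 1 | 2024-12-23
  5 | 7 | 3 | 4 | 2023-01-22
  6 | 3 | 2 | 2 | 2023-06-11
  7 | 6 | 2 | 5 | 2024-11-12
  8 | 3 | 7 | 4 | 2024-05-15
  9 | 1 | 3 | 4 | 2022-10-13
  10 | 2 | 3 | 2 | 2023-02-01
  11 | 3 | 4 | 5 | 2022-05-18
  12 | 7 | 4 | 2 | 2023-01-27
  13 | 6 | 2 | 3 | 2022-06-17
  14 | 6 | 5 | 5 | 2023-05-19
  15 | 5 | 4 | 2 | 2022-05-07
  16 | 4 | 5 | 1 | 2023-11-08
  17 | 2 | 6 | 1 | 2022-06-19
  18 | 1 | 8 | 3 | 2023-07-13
SELECT c.id, p.name AS product, c.order_date FROM orders c JOIN products p ON c.product_id = p.id WHERE p.stock < 60

Execution result:
id | product | order_date
1 | Laptop | 2024-12-08
6 | Laptop | 2023-06-11
7 | Laptop | 2024-11-12
8 | Monitor | 2024-05-15
13 | Laptop | 2022-06-17
18 | Camera | 2023-07-13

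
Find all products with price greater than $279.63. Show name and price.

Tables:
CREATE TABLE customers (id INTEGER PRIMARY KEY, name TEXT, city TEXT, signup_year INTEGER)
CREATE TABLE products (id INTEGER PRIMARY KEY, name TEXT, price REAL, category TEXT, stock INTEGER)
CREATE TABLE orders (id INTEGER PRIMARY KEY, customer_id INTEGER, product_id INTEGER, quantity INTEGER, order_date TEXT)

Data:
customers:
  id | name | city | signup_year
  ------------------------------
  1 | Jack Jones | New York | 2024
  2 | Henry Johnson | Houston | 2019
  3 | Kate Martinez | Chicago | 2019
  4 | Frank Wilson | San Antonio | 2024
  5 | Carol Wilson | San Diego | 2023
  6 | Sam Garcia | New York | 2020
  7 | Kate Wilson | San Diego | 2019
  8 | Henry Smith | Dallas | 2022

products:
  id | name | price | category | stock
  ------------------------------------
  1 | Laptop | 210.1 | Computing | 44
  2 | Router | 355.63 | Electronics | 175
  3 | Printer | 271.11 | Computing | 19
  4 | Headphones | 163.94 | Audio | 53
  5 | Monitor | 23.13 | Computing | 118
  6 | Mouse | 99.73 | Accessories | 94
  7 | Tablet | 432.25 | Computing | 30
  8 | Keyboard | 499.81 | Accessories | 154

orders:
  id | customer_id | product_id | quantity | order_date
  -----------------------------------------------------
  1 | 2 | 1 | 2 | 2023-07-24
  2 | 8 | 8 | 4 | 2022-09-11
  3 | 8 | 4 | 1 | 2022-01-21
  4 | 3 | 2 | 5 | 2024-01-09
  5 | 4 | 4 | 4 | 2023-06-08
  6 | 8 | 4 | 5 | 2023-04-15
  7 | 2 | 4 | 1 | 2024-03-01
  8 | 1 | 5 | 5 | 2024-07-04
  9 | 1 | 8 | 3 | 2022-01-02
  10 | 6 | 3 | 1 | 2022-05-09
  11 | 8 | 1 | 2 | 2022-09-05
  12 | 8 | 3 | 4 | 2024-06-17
SELECT name, price FROM products WHERE price > 279.63

Execution result:
name | price
Router | 355.63
Tablet | 432.25
Keyboard | 499.81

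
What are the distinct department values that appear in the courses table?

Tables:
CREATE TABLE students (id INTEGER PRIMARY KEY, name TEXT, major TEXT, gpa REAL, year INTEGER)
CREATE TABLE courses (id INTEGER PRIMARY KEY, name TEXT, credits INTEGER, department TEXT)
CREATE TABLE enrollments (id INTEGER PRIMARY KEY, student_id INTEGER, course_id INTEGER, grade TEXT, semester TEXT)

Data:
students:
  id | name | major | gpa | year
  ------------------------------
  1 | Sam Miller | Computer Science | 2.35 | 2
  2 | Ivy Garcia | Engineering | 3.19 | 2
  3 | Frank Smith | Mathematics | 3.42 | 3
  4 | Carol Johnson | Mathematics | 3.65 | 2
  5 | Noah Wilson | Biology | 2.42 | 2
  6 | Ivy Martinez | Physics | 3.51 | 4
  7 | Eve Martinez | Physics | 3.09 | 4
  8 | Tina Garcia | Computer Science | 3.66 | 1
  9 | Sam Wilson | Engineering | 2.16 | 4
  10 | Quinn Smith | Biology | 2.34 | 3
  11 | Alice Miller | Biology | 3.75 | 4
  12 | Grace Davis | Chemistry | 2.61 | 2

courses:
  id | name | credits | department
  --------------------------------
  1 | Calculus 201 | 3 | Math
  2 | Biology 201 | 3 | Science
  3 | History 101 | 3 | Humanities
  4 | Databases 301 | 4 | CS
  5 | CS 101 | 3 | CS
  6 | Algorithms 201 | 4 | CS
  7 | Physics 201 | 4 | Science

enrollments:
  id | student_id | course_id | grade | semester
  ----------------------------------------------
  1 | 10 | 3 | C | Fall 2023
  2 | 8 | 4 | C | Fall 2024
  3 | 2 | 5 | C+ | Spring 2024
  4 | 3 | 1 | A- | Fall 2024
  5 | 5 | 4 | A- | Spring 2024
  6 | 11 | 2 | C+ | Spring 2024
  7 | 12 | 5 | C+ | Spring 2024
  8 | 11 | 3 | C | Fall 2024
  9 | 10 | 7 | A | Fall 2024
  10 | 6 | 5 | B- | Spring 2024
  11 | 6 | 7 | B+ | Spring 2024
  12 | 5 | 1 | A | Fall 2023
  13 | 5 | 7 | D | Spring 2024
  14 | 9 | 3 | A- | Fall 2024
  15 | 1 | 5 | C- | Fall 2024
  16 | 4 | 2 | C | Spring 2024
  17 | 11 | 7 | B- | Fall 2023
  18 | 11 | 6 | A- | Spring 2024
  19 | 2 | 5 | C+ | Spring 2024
SELECT DISTINCT department FROM courses

Execution result:
department
Math
Science
Humanities
CS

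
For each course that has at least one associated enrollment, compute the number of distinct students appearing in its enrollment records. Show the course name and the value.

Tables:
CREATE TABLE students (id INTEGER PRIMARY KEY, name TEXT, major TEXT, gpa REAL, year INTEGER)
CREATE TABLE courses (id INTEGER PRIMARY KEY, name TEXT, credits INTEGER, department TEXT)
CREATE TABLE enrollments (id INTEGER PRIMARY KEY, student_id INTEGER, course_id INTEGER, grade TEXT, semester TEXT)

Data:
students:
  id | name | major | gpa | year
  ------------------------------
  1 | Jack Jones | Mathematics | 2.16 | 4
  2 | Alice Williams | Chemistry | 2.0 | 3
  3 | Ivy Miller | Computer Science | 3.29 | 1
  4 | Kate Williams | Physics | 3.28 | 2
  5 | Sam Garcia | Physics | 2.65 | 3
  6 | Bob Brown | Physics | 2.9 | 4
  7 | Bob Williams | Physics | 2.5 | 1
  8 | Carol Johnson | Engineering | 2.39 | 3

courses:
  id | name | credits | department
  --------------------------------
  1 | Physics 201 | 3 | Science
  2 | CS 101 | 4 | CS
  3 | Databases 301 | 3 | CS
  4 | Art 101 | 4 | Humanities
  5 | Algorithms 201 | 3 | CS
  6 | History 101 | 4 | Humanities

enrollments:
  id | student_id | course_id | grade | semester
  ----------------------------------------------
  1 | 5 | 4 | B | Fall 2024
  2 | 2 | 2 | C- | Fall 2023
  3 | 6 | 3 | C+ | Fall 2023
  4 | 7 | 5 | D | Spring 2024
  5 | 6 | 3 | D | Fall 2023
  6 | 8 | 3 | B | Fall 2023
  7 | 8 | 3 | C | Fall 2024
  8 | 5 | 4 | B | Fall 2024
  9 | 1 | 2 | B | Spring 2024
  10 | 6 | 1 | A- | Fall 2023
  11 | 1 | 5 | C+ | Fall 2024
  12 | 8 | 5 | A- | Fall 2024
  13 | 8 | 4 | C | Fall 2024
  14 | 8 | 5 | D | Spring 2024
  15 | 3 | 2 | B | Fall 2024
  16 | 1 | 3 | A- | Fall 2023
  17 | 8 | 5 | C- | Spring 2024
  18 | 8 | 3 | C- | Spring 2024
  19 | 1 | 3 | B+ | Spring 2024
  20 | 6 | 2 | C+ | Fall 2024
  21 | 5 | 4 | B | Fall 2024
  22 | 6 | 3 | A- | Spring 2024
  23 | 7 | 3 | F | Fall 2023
SELECT p.name, COUNT(DISTINCT c.student_id) AS distinct_student_count FROM enrollments c JOIN courses p ON c.course_id = p.id GROUP BY p.id, p.name

Execution result:
name | distinct_student_count
Physics 201 | 1
CS 101 | 4
Databases 301 | 4
Art 101 | 2
Algorithms 201 | 3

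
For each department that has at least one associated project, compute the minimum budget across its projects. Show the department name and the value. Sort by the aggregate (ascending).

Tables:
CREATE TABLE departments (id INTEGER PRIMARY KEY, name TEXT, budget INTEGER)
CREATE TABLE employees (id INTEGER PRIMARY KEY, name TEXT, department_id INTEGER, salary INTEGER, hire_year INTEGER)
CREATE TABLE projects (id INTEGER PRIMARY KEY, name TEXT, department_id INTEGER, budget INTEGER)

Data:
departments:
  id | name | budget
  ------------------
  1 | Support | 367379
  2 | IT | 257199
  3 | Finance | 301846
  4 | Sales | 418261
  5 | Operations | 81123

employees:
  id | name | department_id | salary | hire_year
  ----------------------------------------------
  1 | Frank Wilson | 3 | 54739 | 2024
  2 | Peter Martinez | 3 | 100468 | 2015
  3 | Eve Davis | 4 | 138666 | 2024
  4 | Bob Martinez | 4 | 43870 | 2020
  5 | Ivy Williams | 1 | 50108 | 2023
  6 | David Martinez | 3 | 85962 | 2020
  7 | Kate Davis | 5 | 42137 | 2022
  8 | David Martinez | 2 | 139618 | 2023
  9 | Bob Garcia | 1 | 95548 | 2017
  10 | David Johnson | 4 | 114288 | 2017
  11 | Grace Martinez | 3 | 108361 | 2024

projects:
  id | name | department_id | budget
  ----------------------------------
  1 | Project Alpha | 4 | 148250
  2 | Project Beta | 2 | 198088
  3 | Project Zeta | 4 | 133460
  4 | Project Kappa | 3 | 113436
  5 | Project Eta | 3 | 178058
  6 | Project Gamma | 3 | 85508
SELECT p.name, MIN(c.budget) AS min_budget FROM projects c JOIN departments p ON c.department_id = p.id GROUP BY p.id, p.name ORDER BY min_budget ASC

Execution result:
name | min_budget
Finance | 85508
Sales | 133460
IT | 198088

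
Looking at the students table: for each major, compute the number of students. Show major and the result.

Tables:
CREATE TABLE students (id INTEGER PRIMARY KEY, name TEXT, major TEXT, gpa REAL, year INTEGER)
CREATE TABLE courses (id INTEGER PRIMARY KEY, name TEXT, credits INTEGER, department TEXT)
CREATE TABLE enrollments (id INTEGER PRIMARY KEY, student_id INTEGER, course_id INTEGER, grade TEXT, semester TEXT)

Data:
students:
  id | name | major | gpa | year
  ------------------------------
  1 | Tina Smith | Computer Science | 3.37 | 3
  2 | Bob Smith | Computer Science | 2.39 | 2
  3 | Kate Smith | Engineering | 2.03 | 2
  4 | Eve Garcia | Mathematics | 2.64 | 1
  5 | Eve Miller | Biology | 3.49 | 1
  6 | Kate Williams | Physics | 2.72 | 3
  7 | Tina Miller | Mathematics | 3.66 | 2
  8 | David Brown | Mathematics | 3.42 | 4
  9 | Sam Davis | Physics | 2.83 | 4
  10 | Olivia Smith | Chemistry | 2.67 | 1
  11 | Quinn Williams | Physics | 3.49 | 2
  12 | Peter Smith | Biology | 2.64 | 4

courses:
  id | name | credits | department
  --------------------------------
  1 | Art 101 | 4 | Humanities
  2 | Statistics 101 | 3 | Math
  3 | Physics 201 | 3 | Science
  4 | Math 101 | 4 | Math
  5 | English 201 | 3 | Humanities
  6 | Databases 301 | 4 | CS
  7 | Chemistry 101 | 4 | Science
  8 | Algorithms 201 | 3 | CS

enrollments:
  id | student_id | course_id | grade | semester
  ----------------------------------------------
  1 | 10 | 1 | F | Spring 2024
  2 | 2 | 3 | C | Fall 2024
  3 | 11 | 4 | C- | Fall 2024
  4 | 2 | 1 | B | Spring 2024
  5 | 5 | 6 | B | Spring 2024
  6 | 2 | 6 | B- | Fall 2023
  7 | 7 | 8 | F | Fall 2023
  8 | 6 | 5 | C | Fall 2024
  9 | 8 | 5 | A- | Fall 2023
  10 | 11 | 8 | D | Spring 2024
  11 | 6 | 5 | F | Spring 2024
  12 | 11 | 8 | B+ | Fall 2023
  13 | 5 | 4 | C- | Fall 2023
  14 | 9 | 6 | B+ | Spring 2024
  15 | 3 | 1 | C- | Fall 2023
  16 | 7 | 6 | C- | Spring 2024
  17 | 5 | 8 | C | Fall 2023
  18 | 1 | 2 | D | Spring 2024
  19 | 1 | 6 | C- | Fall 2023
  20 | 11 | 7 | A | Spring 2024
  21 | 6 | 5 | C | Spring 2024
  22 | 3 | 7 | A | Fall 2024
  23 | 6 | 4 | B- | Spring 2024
SELECT major, COUNT(*) AS n FROM students GROUP BY major

Execution result:
major | n
Biology | 2
Chemistry | 1
Computer Science | 2
Engineering | 1
Mathematics | 3
Physics | 3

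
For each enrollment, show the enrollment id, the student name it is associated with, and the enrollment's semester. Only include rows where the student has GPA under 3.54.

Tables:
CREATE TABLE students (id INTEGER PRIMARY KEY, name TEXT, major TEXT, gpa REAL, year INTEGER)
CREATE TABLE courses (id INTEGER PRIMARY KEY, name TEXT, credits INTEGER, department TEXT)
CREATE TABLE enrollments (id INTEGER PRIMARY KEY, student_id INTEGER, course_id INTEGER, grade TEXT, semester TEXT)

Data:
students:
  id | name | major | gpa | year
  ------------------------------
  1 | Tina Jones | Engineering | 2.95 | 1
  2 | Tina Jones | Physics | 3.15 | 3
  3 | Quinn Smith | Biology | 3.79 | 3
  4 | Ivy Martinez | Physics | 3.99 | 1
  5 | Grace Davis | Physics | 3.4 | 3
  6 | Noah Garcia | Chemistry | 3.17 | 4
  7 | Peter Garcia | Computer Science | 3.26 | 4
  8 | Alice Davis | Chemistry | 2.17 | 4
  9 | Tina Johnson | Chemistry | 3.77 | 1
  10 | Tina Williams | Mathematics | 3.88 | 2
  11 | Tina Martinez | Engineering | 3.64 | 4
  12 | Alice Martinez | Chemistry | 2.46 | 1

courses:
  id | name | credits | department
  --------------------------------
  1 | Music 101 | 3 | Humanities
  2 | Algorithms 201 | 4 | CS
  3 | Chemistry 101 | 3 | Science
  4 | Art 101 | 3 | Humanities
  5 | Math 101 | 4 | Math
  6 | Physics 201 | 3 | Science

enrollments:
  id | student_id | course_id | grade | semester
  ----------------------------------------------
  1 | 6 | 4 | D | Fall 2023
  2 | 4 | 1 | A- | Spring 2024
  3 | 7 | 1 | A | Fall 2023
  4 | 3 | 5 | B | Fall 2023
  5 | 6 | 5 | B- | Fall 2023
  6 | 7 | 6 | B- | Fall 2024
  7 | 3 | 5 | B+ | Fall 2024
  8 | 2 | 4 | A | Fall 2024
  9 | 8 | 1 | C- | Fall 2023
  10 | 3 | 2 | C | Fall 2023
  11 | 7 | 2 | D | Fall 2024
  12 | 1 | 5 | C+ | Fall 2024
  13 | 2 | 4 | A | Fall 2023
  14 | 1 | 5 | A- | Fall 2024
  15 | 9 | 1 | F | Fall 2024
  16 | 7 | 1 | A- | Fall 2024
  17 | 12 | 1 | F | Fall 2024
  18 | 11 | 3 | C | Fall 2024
SELECT c.id, p.name AS student, c.semester FROM enrollments c JOIN students p ON c.student_id = p.id WHERE p.gpa < 3.54

Execution result:
id | student | semester
1 | Noah Garcia | Fall 2023
3 | Peter Garcia | Fall 2023
5 | Noah Garcia | Fall 2023
6 | Peter Garcia | Fall 2024
8 | Tina Jones | Fall 2024
9 | Alice Davis | Fall 2023
11 | Peter Garcia | Fall 2024
12 | Tina Jones | Fall 2024
13 | Tina Jones | Fall 2023
14 | Tina Jones | Fall 2024
16 | Peter Garcia | Fall 2024
17 | Alice Martinez | Fall 2024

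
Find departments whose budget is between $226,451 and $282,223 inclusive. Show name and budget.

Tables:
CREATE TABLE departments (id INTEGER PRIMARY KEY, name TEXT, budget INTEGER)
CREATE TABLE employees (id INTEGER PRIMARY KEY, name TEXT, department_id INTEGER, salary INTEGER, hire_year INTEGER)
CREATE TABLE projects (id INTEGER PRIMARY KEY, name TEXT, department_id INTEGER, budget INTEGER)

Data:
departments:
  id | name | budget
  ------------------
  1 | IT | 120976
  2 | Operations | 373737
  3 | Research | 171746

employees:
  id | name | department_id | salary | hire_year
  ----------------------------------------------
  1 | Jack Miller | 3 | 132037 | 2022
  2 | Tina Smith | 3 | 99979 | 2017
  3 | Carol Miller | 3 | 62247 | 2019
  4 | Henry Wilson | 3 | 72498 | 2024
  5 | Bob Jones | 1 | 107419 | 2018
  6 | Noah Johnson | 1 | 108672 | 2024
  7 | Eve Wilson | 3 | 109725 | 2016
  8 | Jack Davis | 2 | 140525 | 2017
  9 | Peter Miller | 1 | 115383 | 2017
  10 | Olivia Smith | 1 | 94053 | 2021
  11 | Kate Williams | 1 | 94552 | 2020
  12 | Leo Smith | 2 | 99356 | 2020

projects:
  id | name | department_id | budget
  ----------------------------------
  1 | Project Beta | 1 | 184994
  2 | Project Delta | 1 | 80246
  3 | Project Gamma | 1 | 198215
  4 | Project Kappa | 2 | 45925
SELECT name, budget FROM departments WHERE budget BETWEEN 226451 AND 282223

Execution result:
(no rows)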